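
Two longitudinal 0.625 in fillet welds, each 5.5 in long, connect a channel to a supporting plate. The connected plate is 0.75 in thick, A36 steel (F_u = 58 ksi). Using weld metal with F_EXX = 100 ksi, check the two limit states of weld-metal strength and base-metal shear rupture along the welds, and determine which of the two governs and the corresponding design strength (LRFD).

t_e = 0.707 × 0.625 = 0.4419 in; L = 11 in.
Weld metal: φR_n = 0.75 × 0.6 × 100 × 0.4419 × 11 = 218.7 kips.
Base metal (shear rupture): φR_n = 0.75 × 0.6 × 58 × 0.75 × 11 = 215.3 kips.
Governing: base-metal shear rupture.

φR_n ≈ 215 kips (base-metal shear rupture governs)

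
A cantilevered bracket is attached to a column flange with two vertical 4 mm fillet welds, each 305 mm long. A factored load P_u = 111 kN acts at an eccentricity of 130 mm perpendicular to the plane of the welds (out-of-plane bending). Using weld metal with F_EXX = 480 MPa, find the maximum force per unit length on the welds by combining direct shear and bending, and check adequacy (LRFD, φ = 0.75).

L_w = 2 × 305 = 610 mm; section modulus (unit throat) S = 2 × L²/6 = 31010 mm².
Direct shear f_v = P/L_w = 111×10³/610 = 182 N/mm.
Moment M = P × e = 111×10³ × 130 = 14430000 N·mm; bending f_b = M/S = 465.4 N/mm.
f_max = √(f_v² + f_b²) = √(182² + 465.4²) = 499.7 N/mm.
φr_n = 0.75 × 0.6 × 480 × (0.707 × 4) = 610.8 N/mm → adequate.

f_max ≈ 500 N/mm; adequate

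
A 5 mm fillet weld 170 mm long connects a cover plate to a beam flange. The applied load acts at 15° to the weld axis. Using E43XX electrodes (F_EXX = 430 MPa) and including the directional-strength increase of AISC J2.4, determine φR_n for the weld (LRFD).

φR_n ≈ 124 kN

t_e = 0.707 × 5 = 3.535 mm; A_we = 3.535 × 170 = 600.9 mm².
Directional factor: 1.0 + 0.5 sin^1.5(15°) = 1.066.
F_nw = 0.6 × 430 × 1.066 = 275 MPa.
φR_n = 0.75 × 275 × 600.9 × 10⁻³ = 123.9 kN.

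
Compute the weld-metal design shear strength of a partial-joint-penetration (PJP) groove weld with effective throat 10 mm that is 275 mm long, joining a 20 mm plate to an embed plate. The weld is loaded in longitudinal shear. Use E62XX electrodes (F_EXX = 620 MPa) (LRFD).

Effective throat (given) t_e = 10 mm.
A_we = 10 × 275 = 2750 mm².
F_nw = 0.6 F_EXX = 372 MPa.
φR_n = 0.75 × 372 × 2750 × 10⁻³ = 767.2 kN.

φR_n ≈ 767 kN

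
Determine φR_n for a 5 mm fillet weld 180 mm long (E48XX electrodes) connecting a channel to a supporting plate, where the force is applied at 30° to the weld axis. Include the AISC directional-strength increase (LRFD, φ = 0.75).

E48XX → F_EXX = 480 MPa.
t_e = 0.707 × 5 = 3.535 mm; A_we = 3.535 × 180 = 636.3 mm².
Directional factor: 1.0 + 0.5 sin^1.5(30°) = 1.177.
F_nw = 0.6 × 480 × 1.177 = 338.9 MPa.
φR_n = 0.75 × 338.9 × 636.3 × 10⁻³ = 161.7 kN.

φR_n ≈ 162 kN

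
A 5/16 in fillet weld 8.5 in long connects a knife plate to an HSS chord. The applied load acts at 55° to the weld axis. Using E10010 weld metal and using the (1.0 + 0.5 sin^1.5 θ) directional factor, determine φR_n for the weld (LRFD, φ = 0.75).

E100XX → F_EXX = 100 ksi.
t_e = 0.707 × 0.3125 = 0.2209 in; A_we = 0.2209 × 8.5 = 1.878 in².
Directional factor: 1.0 + 0.5 sin^1.5(55°) = 1.371.
F_nw = 0.6 × 100 × 1.371 = 82.24 ksi.
φR_n = 0.75 × 82.24 × 1.878 = 115.8 kips.

φR_n ≈ 116 kips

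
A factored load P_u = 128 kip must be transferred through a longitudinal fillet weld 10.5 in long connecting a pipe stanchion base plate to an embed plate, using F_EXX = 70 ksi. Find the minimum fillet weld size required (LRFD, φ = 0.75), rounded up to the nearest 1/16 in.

w = 9/16 in

Total weld length L = 10.5 in.
Required throat t_e = P_u / (φ × 0.6 F_EXX × L) = 128 / (0.75 × 0.6 × 70 × 10.5) = 0.387 in.
Required leg w = t_e / 0.707 = 0.5474 in → use 9/16 in.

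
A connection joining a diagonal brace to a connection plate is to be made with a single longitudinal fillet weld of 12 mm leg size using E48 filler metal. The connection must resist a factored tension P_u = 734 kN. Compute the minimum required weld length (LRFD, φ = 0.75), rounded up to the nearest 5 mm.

E48XX → F_EXX = 480 MPa.
Throat t_e = 0.707 × 12 = 8.484 mm.
φr_n = 0.75 × 0.6 × 480 × 8.484 × 10⁻³ = 1.833 kN/mm.
L_req = P_u / φr_n = 734 / 1.833 = 400.5 mm total.
Round up → use L = 405 mm.

L = 405 mm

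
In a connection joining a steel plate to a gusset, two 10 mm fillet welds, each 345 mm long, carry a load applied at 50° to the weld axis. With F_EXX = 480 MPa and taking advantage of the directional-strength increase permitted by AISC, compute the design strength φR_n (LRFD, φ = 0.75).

φR_n ≈ 1410 kN

t_e = 0.707 × 10 = 7.07 mm; A_we = 7.07 × 690 = 4878 mm².
Directional factor: 1.0 + 0.5 sin^1.5(50°) = 1.335.
F_nw = 0.6 × 480 × 1.335 = 384.5 MPa.
φR_n = 0.75 × 384.5 × 4878 × 10⁻³ = 1407 kN.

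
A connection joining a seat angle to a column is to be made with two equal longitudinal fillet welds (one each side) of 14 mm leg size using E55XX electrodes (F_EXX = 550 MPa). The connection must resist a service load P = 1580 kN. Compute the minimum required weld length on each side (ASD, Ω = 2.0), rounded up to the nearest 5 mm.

Throat t_e = 0.707 × 14 = 9.898 mm.
r_n/Ω = (0.6 × 550 × 9.898) / 2.0 = 1633 N/mm = 1.633 kN/mm.
L_req = P / (r_n/Ω) = 1580 / 1.633 = 967.4 mm total.
Per side: 967.4 / 2 = 483.7 mm.
Round up → use L = 485 mm on each side.

L = 485 mm on each side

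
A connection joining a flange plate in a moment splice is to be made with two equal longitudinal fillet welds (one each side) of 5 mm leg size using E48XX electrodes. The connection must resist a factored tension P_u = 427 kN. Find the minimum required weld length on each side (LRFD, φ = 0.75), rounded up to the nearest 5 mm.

L = 280 mm on each side

E48XX → F_EXX = 480 MPa.
Throat t_e = 0.707 × 5 = 3.535 mm.
φr_n = 0.75 × 0.6 × 480 × 3.535 × 10⁻³ = 0.7636 kN/mm.
L_req = P_u / φr_n = 427 / 0.7636 = 559.2 mm total.
Per side: 559.2 / 2 = 279.6 mm.
Round up → use L = 280 mm on each side.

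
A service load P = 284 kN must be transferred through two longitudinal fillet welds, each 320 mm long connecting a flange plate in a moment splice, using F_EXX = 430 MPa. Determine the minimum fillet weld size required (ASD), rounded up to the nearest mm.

Total weld length L = 640 mm.
Required throat t_e = P × Ω / (0.6 F_EXX × L) = 284 × 2.0 / (0.6 × 430 × 640 × 10⁻³) = 3.44 mm.
Required leg w = t_e / 0.707 = 4.866 mm → use 5 mm.

w = 5 mm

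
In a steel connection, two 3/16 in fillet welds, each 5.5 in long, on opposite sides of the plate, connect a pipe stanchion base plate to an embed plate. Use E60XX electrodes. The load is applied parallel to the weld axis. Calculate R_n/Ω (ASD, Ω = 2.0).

E60XX → F_EXX = 60 ksi.
Effective throat t_e = 0.707 × 0.1875 = 0.1326 in.
Total length L = 11 in; A_we = 0.1326 × 11 = 1.458 in².
F_nw = 0.6 F_EXX = 0.6 × 60 = 36 ksi.
R_n = 36 × 1.458 = 52.49 kips; R_n/Ω = 52.49/2.0 = 26.25 kips.

R_n/Ω ≈ 26.2 kips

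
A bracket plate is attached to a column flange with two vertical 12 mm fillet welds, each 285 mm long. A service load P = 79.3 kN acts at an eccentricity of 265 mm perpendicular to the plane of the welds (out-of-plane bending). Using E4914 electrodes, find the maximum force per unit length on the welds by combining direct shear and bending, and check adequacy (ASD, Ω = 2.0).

E49XX → F_EXX = 490 MPa.
L_w = 2 × 285 = 570 mm; section modulus (unit throat) S = 2 × L²/6 = 27080 mm².
Direct shear f_v = P/L_w = 79.3×10³/570 = 139.1 N/mm.
Moment M = P × e = 79.3×10³ × 265 = 21014000 N·mm; bending f_b = M/S = 776.2 N/mm.
f_max = √(f_v² + f_b²) = √(139.1² + 776.2²) = 788.5 N/mm.
r_n/Ω = (1/2.0) × 0.6 × 490 × (0.707 × 12) = 1247 N/mm → adequate.

f_max ≈ 789 N/mm; adequate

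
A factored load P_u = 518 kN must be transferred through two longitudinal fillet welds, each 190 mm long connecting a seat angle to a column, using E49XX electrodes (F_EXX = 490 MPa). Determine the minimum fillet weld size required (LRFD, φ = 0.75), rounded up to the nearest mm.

Total weld length L = 380 mm.
Required throat t_e = P_u / (φ × 0.6 F_EXX × L) = 518 / (0.75 × 0.6 × 490 × 380 × 10⁻³) = 6.182 mm.
Required leg w = t_e / 0.707 = 8.744 mm → use 9 mm.

w = 9 mm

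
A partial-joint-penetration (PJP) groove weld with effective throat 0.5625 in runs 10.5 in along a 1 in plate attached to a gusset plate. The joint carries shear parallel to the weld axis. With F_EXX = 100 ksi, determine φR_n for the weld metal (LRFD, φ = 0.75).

Effective throat (given) t_e = 0.5625 in.
A_we = 0.5625 × 10.5 = 5.906 in².
F_nw = 0.6 F_EXX = 60 ksi.
φR_n = 0.75 × 60 × 5.906 = 265.8 kips.

φR_n ≈ 266 kips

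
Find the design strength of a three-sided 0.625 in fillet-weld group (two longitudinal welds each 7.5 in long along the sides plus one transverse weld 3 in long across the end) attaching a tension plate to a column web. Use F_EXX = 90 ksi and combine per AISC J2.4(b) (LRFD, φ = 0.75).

t_e = 0.707 × 0.625 = 0.4419 in.
R_nwl = 0.6 × 90 × 0.4419 × 15 = 357.9 kip (longitudinal, 2 welds).
R_nwt = 0.6 × 90 × 0.4419 × 3 = 71.58 kip (transverse, base value).
(i) R_nwl + R_nwt = 429.5 kip; (ii) 0.85 R_nwl + 1.5 R_nwt = 411.6 kip.
R_n = max = 429.5 kip [governs: (i)]; φR_n = 322.1 kip.

φR_n ≈ 322 kip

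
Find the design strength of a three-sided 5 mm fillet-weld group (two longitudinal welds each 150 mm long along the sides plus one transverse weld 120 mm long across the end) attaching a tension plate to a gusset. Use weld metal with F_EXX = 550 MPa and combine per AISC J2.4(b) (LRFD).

t_e = 0.707 × 5 = 3.535 mm.
R_nwl = 0.6 × 550 × 3.535 × 300 × 10⁻³ = 350 kN (longitudinal, 2 welds).
R_nwt = 0.6 × 550 × 3.535 × 120 × 10⁻³ = 140 kN (transverse, base value).
(i) R_nwl + R_nwt = 490 kN; (ii) 0.85 R_nwl + 1.5 R_nwt = 507.4 kN.
R_n = max = 507.4 kN [governs: (ii)]; φR_n = 380.6 kN.

φR_n ≈ 381 kN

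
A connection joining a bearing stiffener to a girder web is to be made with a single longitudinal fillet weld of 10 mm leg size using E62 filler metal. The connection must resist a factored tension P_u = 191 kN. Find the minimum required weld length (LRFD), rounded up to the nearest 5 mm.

E62XX → F_EXX = 620 MPa.
Throat t_e = 0.707 × 10 = 7.07 mm.
φr_n = 0.75 × 0.6 × 620 × 7.07 × 10⁻³ = 1.973 kN/mm.
L_req = P_u / φr_n = 191 / 1.973 = 96.83 mm total.
Round up → use L = 100 mm.

L = 100 mm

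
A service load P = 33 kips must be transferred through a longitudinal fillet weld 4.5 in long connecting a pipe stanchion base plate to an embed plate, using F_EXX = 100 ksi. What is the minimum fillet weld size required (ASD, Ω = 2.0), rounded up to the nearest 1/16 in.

Total weld length L = 4.5 in.
Required throat t_e = P × Ω / (0.6 F_EXX × L) = 33 × 2.0 / (0.6 × 100 × 4.5) = 0.2444 in.
Required leg w = t_e / 0.707 = 0.3457 in → use 3/8 in.

w = 3/8 in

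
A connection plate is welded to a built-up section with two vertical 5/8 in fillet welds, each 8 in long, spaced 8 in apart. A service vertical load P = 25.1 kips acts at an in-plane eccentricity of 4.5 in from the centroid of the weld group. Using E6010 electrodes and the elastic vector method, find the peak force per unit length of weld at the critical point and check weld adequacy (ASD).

E60XX → F_EXX = 60 ksi.
Total weld length L_w = 16 in. Treat welds as unit-width lines.
Polar moment about centroid: J = 2[d³/12 + d(b/2)²] = 2[8³/12 + 8×4²] = 341.3 in³.
Direct shear f_v = P/L_w = 25.1 / 16 = 1.569 kip/in (vertical).
Torsion M = P·e = 25.1 × 4.5 = 112.95 kip·in.
Critical point at (x, y) = (4, 4) from centroid. f_tx = M·y/J = 1.324 kip/in; f_ty = M·x/J = 1.324 kip/in.
Resultant f_max = √[f_tx² + (f_v + f_ty)²] = √[1.324² + (1.569 + 1.324)²] = 3.181 kip/in.
Capacity per unit length: r_n/Ω = (1/2.0) × 0.6 × 60 × (0.707 × 0.625) = 7.954 kip/in.
3.181 ≤ 7.954 → adequate.

f_max ≈ 3.18 kip/in; adequate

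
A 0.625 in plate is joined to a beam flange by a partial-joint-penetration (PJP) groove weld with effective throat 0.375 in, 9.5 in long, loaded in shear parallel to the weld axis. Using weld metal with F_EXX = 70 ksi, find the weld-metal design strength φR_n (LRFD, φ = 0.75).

Effective throat (given) t_e = 0.375 in.
A_we = 0.375 × 9.5 = 3.562 in².
F_nw = 0.6 F_EXX = 42 ksi.
φR_n = 0.75 × 42 × 3.562 = 112.2 kips.

φR_n ≈ 112 kips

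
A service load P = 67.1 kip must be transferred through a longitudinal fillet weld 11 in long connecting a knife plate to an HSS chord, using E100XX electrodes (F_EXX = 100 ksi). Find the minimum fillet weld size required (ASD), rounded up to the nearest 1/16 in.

w = 5/16 in

Total weld length L = 11 in.
Required throat t_e = P × Ω / (0.6 F_EXX × L) = 67.1 × 2.0 / (0.6 × 100 × 11) = 0.2033 in.
Required leg w = t_e / 0.707 = 0.2876 in → use 5/16 in.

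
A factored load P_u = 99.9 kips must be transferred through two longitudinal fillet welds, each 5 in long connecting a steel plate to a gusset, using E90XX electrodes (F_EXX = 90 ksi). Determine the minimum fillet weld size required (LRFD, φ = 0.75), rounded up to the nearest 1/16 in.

Total weld length L = 10 in.
Required throat t_e = P_u / (φ × 0.6 F_EXX × L) = 99.9 / (0.75 × 0.6 × 90 × 10) = 0.2467 in.
Required leg w = t_e / 0.707 = 0.3489 in → use 3/8 in.

w = 3/8 in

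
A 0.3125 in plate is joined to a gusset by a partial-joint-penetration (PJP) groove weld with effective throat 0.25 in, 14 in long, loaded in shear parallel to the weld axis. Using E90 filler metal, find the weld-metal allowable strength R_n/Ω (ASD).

E90XX → F_EXX = 90 ksi.
Effective throat (given) t_e = 0.25 in.
A_we = 0.25 × 14 = 3.5 in².
F_nw = 0.6 F_EXX = 54 ksi.
R_n/Ω = (54 × 3.5) / 2.0 = 94.5 kip.

R_n/Ω ≈ 94.5 kip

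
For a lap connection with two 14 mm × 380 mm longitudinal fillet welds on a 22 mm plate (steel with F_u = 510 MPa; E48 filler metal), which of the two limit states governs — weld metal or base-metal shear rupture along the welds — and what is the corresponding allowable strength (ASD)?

E48XX → F_EXX = 480 MPa.
t_e = 0.707 × 14 = 9.898 mm; L = 760 mm.
Weld metal: R_n/Ω = (1/2.0) × 0.6 × 480 × 9.898 × 760 × 10⁻³ = 1083 kN.
Base metal (shear rupture): R_n/Ω = (1/2.0) × 0.6 × 510 × 22 × 760 × 10⁻³ = 2558 kN.
Governing: weld metal.

R_n/Ω ≈ 1080 kN (weld metal governs)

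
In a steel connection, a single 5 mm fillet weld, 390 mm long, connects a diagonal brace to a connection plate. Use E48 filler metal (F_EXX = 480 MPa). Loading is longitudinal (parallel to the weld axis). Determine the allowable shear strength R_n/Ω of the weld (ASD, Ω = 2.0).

R_n/Ω ≈ 199 kN

Effective throat t_e = 0.707 × 5 = 3.535 mm.
Total length L = 390 mm; A_we = 3.535 × 390 = 1379 mm².
F_nw = 0.6 F_EXX = 0.6 × 480 = 288 MPa.
R_n = 288 × 1379 × 10⁻³ = 397.1 kN; R_n/Ω = 397.1/2.0 = 198.5 kN.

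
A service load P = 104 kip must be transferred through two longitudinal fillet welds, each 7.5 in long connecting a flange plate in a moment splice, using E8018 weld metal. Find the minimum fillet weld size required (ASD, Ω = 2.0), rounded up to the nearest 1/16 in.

w = 7/16 in

E80XX → F_EXX = 80 ksi.
Total weld length L = 15 in.
Required throat t_e = P × Ω / (0.6 F_EXX × L) = 104 × 2.0 / (0.6 × 80 × 15) = 0.2889 in.
Required leg w = t_e / 0.707 = 0.4086 in → use 7/16 in.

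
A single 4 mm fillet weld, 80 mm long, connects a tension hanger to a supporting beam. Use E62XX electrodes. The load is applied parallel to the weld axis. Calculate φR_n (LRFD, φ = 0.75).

E62XX → F_EXX = 620 MPa.
Effective throat t_e = 0.707 × 4 = 2.828 mm.
Total length L = 80 mm; A_we = 2.828 × 80 = 226.2 mm².
F_nw = 0.6 F_EXX = 0.6 × 620 = 372 MPa.
φR_n = 0.75 × 372 × 226.2 × 10⁻³ = 63.12 kN.

φR_n ≈ 63.1 kN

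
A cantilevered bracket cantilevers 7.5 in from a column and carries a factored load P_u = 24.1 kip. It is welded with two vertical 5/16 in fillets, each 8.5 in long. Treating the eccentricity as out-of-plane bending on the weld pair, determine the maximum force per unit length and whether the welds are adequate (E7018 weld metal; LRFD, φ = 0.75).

E70XX → F_EXX = 70 ksi.
L_w = 2 × 8.5 = 17 in; section modulus (unit throat) S = 2 × L²/6 = 24.08 in².
Direct shear f_v = P/L_w = 24.1/17 = 1.418 kip/in.
Moment M = P × e = 24.1 × 7.5 = 180.75 kip·in; bending f_b = M/S = 7.505 kip/in.
f_max = √(f_v² + f_b²) = √(1.418² + 7.505²) = 7.638 kip/in.
φr_n = 0.75 × 0.6 × 70 × (0.707 × 0.3125) = 6.96 kip/in → NOT adequate.

f_max ≈ 7.64 kip/in; NOT adequate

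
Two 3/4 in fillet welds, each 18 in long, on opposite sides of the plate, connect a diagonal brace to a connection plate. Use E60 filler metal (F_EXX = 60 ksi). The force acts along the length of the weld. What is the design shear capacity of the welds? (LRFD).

Effective throat t_e = 0.707 × 0.75 = 0.5302 in.
Total length L = 36 in; A_we = 0.5302 × 36 = 19.09 in².
F_nw = 0.6 F_EXX = 0.6 × 60 = 36 ksi.
φR_n = 0.75 × 36 × 19.09 = 515.4 kip.

φR_n ≈ 515 kip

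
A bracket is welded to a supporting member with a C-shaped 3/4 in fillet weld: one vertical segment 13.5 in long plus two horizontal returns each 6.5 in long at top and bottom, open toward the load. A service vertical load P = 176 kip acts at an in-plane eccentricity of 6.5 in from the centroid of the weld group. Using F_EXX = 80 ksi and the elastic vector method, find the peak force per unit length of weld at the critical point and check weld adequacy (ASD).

f_max ≈ 15.3 kip/in; NOT adequate

Total weld length L_w = 26.5 in. Treat welds as unit-width lines.
Centroid: x̄ = 2×6.5×3.25 / 26.5 = 1.594 in from the vertical weld.
Polar moment about centroid: J = I_x + I_y = [13.5³/12 + 2×6.5×6.75²] + [13.5×1.594² + 2(6.5³/12 + 6.5×1.656²)] = 913.1 in³.
Direct shear f_v = P/L_w = 176 / 26.5 = 6.642 kip/in (vertical).
Torsion M = P·e = 176 × 6.5 = 1144 kip·in.
Critical point at (x, y) = (4.906, 6.75) from centroid. f_tx = M·y/J = 8.457 kip/in; f_ty = M·x/J = 6.146 kip/in.
Resultant f_max = √[f_tx² + (f_v + f_ty)²] = √[8.457² + (6.642 + 6.146)²] = 15.33 kip/in.
Capacity per unit length: r_n/Ω = (1/2.0) × 0.6 × 80 × (0.707 × 0.75) = 12.73 kip/in.
15.33 > 12.73 → NOT adequate.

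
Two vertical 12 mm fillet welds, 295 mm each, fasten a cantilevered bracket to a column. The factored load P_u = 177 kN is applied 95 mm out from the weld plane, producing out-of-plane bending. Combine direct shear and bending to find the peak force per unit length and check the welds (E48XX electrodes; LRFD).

f_max ≈ 653 N/mm; adequate

E48XX → F_EXX = 480 MPa.
L_w = 2 × 295 = 590 mm; section modulus (unit throat) S = 2 × L²/6 = 29010 mm².
Direct shear f_v = P/L_w = 177×10³/590 = 300 N/mm.
Moment M = P × e = 177×10³ × 95 = 16815000 N·mm; bending f_b = M/S = 579.7 N/mm.
f_max = √(f_v² + f_b²) = √(300² + 579.7²) = 652.7 N/mm.
φr_n = 0.75 × 0.6 × 480 × (0.707 × 12) = 1833 N/mm → adequate.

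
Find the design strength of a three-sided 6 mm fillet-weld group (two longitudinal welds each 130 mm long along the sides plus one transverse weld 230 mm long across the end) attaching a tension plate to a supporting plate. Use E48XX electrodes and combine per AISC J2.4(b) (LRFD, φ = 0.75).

φR_n ≈ 519 kN

E48XX → F_EXX = 480 MPa.
t_e = 0.707 × 6 = 4.242 mm.
R_nwl = 0.6 × 480 × 4.242 × 260 × 10⁻³ = 317.6 kN (longitudinal, 2 welds).
R_nwt = 0.6 × 480 × 4.242 × 230 × 10⁻³ = 281 kN (transverse, base value).
(i) R_nwl + R_nwt = 598.6 kN; (ii) 0.85 R_nwl + 1.5 R_nwt = 691.5 kN.
R_n = max = 691.5 kN [governs: (ii)]; φR_n = 518.6 kN.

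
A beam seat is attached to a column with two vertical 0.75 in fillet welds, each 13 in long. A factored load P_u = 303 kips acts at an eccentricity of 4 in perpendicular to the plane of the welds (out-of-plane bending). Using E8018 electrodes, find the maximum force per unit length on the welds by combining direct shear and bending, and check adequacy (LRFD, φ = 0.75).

f_max ≈ 24.5 kip/in; NOT adequate

E80XX → F_EXX = 80 ksi.
L_w = 2 × 13 = 26 in; section modulus (unit throat) S = 2 × L²/6 = 56.33 in².
Direct shear f_v = P/L_w = 303/26 = 11.65 kip/in.
Moment M = P × e = 303 × 4 = 1212 kip·in; bending f_b = M/S = 21.51 kip/in.
f_max = √(f_v² + f_b²) = √(11.65² + 21.51²) = 24.47 kip/in.
φr_n = 0.75 × 0.6 × 80 × (0.707 × 0.75) = 19.09 kip/in → NOT adequate.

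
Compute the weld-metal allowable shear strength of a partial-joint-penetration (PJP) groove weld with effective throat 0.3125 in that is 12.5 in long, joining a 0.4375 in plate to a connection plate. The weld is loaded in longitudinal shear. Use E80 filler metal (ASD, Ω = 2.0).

E80XX → F_EXX = 80 ksi.
Effective throat (given) t_e = 0.3125 in.
A_we = 0.3125 × 12.5 = 3.906 in².
F_nw = 0.6 F_EXX = 48 ksi.
R_n/Ω = (48 × 3.906) / 2.0 = 93.75 kips.

R_n/Ω ≈ 93.8 kips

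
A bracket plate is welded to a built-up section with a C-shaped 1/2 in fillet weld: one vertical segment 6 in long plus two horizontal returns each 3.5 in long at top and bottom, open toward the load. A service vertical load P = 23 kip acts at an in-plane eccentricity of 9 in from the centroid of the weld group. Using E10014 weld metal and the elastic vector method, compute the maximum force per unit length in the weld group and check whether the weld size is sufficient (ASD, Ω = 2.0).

f_max ≈ 9.57 kip/in; adequate

E100XX → F_EXX = 100 ksi.
Total weld length L_w = 13 in. Treat welds as unit-width lines.
Centroid: x̄ = 2×3.5×1.75 / 13 = 0.9423 in from the vertical weld.
Polar moment about centroid: J = I_x + I_y = [6³/12 + 2×3.5×3²] + [6×0.9423² + 2(3.5³/12 + 3.5×0.8077²)] = 98.04 in³.
Direct shear f_v = P/L_w = 23 / 13 = 1.769 kip/in (vertical).
Torsion M = P·e = 23 × 9 = 207 kip·in.
Critical point at (x, y) = (2.558, 3) from centroid. f_tx = M·y/J = 6.334 kip/in; f_ty = M·x/J = 5.4 kip/in.
Resultant f_max = √[f_tx² + (f_v + f_ty)²] = √[6.334² + (1.769 + 5.4)²] = 9.567 kip/in.
Capacity per unit length: r_n/Ω = (1/2.0) × 0.6 × 100 × (0.707 × 0.5) = 10.6 kip/in.
9.567 ≤ 10.6 → adequate.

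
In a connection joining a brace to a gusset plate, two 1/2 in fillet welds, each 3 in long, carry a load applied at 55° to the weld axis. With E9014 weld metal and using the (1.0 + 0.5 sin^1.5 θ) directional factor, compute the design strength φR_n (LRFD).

φR_n ≈ 118 kips

E90XX → F_EXX = 90 ksi.
t_e = 0.707 × 0.5 = 0.3535 in; A_we = 0.3535 × 6 = 2.121 in².
Directional factor: 1.0 + 0.5 sin^1.5(55°) = 1.371.
F_nw = 0.6 × 90 × 1.371 = 74.02 ksi.
φR_n = 0.75 × 74.02 × 2.121 = 117.7 kips.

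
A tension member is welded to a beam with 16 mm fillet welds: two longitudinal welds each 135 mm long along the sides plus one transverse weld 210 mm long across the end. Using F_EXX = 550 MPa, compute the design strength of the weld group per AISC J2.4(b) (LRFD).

t_e = 0.707 × 16 = 11.31 mm.
R_nwl = 0.6 × 550 × 11.31 × 270 × 10⁻³ = 1008 kN (longitudinal, 2 welds).
R_nwt = 0.6 × 550 × 11.31 × 210 × 10⁻³ = 783.9 kN (transverse, base value).
(i) R_nwl + R_nwt = 1792 kN; (ii) 0.85 R_nwl + 1.5 R_nwt = 2033 kN.
R_n = max = 2033 kN [governs: (ii)]; φR_n = 1524 kN.

φR_n ≈ 1520 kN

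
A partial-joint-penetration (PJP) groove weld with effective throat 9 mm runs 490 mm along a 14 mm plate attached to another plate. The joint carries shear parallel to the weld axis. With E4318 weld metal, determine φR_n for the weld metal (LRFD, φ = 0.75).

E43XX → F_EXX = 430 MPa.
Effective throat (given) t_e = 9 mm.
A_we = 9 × 490 = 4410 mm².
F_nw = 0.6 F_EXX = 258 MPa.
φR_n = 0.75 × 258 × 4410 × 10⁻³ = 853.3 kN.

φR_n ≈ 853 kN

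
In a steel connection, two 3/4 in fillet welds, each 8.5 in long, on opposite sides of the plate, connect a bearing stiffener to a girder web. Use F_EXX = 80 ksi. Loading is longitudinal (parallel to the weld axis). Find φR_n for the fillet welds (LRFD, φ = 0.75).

φR_n ≈ 325 kip

Effective throat t_e = 0.707 × 0.75 = 0.5302 in.
Total length L = 17 in; A_we = 0.5302 × 17 = 9.014 in².
F_nw = 0.6 F_EXX = 0.6 × 80 = 48 ksi.
φR_n = 0.75 × 48 × 9.014 = 324.5 kip.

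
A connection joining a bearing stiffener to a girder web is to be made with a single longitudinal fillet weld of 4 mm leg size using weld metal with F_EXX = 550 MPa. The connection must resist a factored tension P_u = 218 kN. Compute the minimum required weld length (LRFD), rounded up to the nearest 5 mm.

L = 315 mm

Throat t_e = 0.707 × 4 = 2.828 mm.
φr_n = 0.75 × 0.6 × 550 × 2.828 × 10⁻³ = 0.6999 kN/mm.
L_req = P_u / φr_n = 218 / 0.6999 = 311.5 mm total.
Round up → use L = 315 mm.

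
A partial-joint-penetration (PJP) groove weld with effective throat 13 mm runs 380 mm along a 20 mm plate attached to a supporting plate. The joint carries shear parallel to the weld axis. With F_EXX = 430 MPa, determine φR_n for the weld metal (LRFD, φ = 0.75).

φR_n ≈ 956 kN

Effective throat (given) t_e = 13 mm.
A_we = 13 × 380 = 4940 mm².
F_nw = 0.6 F_EXX = 258 MPa.
φR_n = 0.75 × 258 × 4940 × 10⁻³ = 955.9 kN.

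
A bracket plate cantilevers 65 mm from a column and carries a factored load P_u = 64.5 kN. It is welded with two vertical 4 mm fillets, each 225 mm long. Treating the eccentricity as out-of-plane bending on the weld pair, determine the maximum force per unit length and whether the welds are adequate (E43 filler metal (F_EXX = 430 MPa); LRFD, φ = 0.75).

L_w = 2 × 225 = 450 mm; section modulus (unit throat) S = 2 × L²/6 = 16880 mm².
Direct shear f_v = P/L_w = 64.5×10³/450 = 143.3 N/mm.
Moment M = P × e = 64.5×10³ × 65 = 4192500 N·mm; bending f_b = M/S = 248.4 N/mm.
f_max = √(f_v² + f_b²) = √(143.3² + 248.4²) = 286.8 N/mm.
φr_n = 0.75 × 0.6 × 430 × (0.707 × 4) = 547.2 N/mm → adequate.

f_max ≈ 287 N/mm; adequate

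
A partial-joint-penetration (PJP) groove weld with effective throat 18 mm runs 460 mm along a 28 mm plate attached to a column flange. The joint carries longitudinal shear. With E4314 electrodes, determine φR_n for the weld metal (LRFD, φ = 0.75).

E43XX → F_EXX = 430 MPa.
Effective throat (given) t_e = 18 mm.
A_we = 18 × 460 = 8280 mm².
F_nw = 0.6 F_EXX = 258 MPa.
φR_n = 0.75 × 258 × 8280 × 10⁻³ = 1602 kN.

φR_n ≈ 1600 kN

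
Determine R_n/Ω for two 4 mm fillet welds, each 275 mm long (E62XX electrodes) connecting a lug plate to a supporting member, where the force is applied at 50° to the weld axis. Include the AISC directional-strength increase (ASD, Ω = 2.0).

R_n/Ω ≈ 386 kN

E62XX → F_EXX = 620 MPa.
t_e = 0.707 × 4 = 2.828 mm; A_we = 2.828 × 550 = 1555 mm².
Directional factor: 1.0 + 0.5 sin^1.5(50°) = 1.335.
F_nw = 0.6 × 620 × 1.335 = 496.7 MPa.
R_n/Ω = (496.7 × 1555) / 2.0 × 10⁻³ = 386.3 kN.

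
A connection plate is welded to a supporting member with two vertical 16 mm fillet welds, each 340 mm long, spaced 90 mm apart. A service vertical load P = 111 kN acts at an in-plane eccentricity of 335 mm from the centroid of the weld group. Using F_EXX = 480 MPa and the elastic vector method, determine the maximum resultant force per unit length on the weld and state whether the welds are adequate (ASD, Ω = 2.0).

f_max ≈ 881 N/mm; adequate

Total weld length L_w = 680 mm. Treat welds as unit-width lines.
Polar moment about centroid: J = 2[d³/12 + d(b/2)²] = 2[340³/12 + 340×45²] = 7928000 mm³.
Direct shear f_v = P/L_w = 111×10³ / 680 = 163.2 N/mm (vertical).
Torsion M = P·e = 111×10³ × 335 = 37185000 N·mm.
Critical point at (x, y) = (45, 170) from centroid. f_tx = M·y/J = 797.4 N/mm; f_ty = M·x/J = 211.1 N/mm.
Resultant f_max = √[f_tx² + (f_v + f_ty)²] = √[797.4² + (163.2 + 211.1)²] = 880.9 N/mm.
Capacity per unit length: r_n/Ω = (1/2.0) × 0.6 × 480 × (0.707 × 16) = 1629 N/mm.
880.9 ≤ 1629 → adequate.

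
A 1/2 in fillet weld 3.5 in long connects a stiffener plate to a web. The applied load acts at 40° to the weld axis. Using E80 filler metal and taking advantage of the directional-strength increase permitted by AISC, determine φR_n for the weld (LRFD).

φR_n ≈ 56 kips

E80XX → F_EXX = 80 ksi.
t_e = 0.707 × 0.5 = 0.3535 in; A_we = 0.3535 × 3.5 = 1.237 in².
Directional factor: 1.0 + 0.5 sin^1.5(40°) = 1.258.
F_nw = 0.6 × 80 × 1.258 = 60.37 ksi.
φR_n = 0.75 × 60.37 × 1.237 = 56.02 kips.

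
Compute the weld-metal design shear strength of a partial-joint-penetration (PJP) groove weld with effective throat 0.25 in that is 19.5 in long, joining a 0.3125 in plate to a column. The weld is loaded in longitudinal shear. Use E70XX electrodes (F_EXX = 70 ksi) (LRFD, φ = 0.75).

φR_n ≈ 154 kips

Effective throat (given) t_e = 0.25 in.
A_we = 0.25 × 19.5 = 4.875 in².
F_nw = 0.6 F_EXX = 42 ksi.
φR_n = 0.75 × 42 × 4.875 = 153.6 kips.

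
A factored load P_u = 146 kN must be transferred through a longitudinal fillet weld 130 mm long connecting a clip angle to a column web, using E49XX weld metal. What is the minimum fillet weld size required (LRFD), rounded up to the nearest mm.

E49XX → F_EXX = 490 MPa.
Total weld length L = 130 mm.
Required throat t_e = P_u / (φ × 0.6 F_EXX × L) = 146 / (0.75 × 0.6 × 490 × 130 × 10⁻³) = 5.093 mm.
Required leg w = t_e / 0.707 = 7.204 mm → use 8 mm.

w = 8 mm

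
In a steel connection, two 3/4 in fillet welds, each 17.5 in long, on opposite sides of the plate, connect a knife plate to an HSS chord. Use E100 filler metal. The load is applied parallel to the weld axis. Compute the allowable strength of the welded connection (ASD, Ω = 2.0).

R_n/Ω ≈ 557 kip

E100XX → F_EXX = 100 ksi.
Effective throat t_e = 0.707 × 0.75 = 0.5302 in.
Total length L = 35 in; A_we = 0.5302 × 35 = 18.56 in².
F_nw = 0.6 F_EXX = 0.6 × 100 = 60 ksi.
R_n = 60 × 18.56 = 1114 kip; R_n/Ω = 1114/2.0 = 556.8 kip.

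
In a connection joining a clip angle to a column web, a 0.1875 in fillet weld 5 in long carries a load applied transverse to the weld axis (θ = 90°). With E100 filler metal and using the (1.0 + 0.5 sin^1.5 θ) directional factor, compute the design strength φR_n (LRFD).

φR_n ≈ 44.7 kips

E100XX → F_EXX = 100 ksi.
t_e = 0.707 × 0.1875 = 0.1326 in; A_we = 0.1326 × 5 = 0.6628 in².
Directional factor: 1.0 + 0.5 sin^1.5(90°) = 1.5.
F_nw = 0.6 × 100 × 1.5 = 90 ksi.
φR_n = 0.75 × 90 × 0.6628 = 44.74 kips.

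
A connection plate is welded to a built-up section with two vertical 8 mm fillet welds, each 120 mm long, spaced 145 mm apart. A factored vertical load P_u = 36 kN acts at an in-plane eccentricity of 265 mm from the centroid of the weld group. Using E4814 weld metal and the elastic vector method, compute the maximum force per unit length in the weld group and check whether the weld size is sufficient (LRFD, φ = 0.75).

f_max ≈ 702 N/mm; adequate

E48XX → F_EXX = 480 MPa.
Total weld length L_w = 240 mm. Treat welds as unit-width lines.
Polar moment about centroid: J = 2[d³/12 + d(b/2)²] = 2[120³/12 + 120×72.5²] = 1550000 mm³.
Direct shear f_v = P/L_w = 36×10³ / 240 = 150 N/mm (vertical).
Torsion M = P·e = 36×10³ × 265 = 9540000 N·mm.
Critical point at (x, y) = (72.5, 60) from centroid. f_tx = M·y/J = 369.4 N/mm; f_ty = M·x/J = 446.4 N/mm.
Resultant f_max = √[f_tx² + (f_v + f_ty)²] = √[369.4² + (150 + 446.4)²] = 701.5 N/mm.
Capacity per unit length: φr_n = 0.75 × 0.6 × 480 × (0.707 × 8) = 1222 N/mm.
701.5 ≤ 1222 → adequate.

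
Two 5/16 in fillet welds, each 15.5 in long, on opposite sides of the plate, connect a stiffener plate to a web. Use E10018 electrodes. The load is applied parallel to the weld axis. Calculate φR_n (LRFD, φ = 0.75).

φR_n ≈ 308 kip

E100XX → F_EXX = 100 ksi.
Effective throat t_e = 0.707 × 0.3125 = 0.2209 in.
Total length L = 31 in; A_we = 0.2209 × 31 = 6.849 in².
F_nw = 0.6 F_EXX = 0.6 × 100 = 60 ksi.
φR_n = 0.75 × 60 × 6.849 = 308.2 kip.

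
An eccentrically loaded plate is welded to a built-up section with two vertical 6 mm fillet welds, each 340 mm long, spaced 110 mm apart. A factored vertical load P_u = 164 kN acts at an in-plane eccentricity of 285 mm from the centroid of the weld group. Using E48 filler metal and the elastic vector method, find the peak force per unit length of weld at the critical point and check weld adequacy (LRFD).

f_max ≈ 1070 N/mm; NOT adequate

E48XX → F_EXX = 480 MPa.
Total weld length L_w = 680 mm. Treat welds as unit-width lines.
Polar moment about centroid: J = 2[d³/12 + d(b/2)²] = 2[340³/12 + 340×55²] = 8608000 mm³.
Direct shear f_v = P/L_w = 164×10³ / 680 = 241.2 N/mm (vertical).
Torsion M = P·e = 164×10³ × 285 = 46740000 N·mm.
Critical point at (x, y) = (55, 170) from centroid. f_tx = M·y/J = 923.1 N/mm; f_ty = M·x/J = 298.7 N/mm.
Resultant f_max = √[f_tx² + (f_v + f_ty)²] = √[923.1² + (241.2 + 298.7)²] = 1069 N/mm.
Capacity per unit length: φr_n = 0.75 × 0.6 × 480 × (0.707 × 6) = 916.3 N/mm.
1069 > 916.3 → NOT adequate.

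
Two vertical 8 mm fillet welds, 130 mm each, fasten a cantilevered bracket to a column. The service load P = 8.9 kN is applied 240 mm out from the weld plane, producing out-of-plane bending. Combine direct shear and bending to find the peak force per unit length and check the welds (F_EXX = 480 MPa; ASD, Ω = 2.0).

f_max ≈ 381 N/mm; adequate

L_w = 2 × 130 = 260 mm; section modulus (unit throat) S = 2 × L²/6 = 5633 mm².
Direct shear f_v = P/L_w = 8.9×10³/260 = 34.23 N/mm.
Moment M = P × e = 8.9×10³ × 240 = 2136000 N·mm; bending f_b = M/S = 379.2 N/mm.
f_max = √(f_v² + f_b²) = √(34.23² + 379.2²) = 380.7 N/mm.
r_n/Ω = (1/2.0) × 0.6 × 480 × (0.707 × 8) = 814.5 N/mm → adequate.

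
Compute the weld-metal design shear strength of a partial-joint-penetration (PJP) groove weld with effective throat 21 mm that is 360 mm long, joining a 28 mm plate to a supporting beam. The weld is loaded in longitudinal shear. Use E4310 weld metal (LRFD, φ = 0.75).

E43XX → F_EXX = 430 MPa.
Effective throat (given) t_e = 21 mm.
A_we = 21 × 360 = 7560 mm².
F_nw = 0.6 F_EXX = 258 MPa.
φR_n = 0.75 × 258 × 7560 × 10⁻³ = 1463 kN.

φR_n ≈ 1460 kN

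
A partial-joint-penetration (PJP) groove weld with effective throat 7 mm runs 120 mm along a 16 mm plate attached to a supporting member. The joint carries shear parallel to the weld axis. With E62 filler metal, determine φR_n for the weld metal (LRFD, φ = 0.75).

φR_n ≈ 234 kN

E62XX → F_EXX = 620 MPa.
Effective throat (given) t_e = 7 mm.
A_we = 7 × 120 = 840 mm².
F_nw = 0.6 F_EXX = 372 MPa.
φR_n = 0.75 × 372 × 840 × 10⁻³ = 234.4 kN.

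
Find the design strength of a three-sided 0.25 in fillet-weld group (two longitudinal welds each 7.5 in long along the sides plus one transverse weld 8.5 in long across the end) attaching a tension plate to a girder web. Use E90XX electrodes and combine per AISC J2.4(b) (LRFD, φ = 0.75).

φR_n ≈ 183 kips

E90XX → F_EXX = 90 ksi.
t_e = 0.707 × 0.25 = 0.1767 in.
R_nwl = 0.6 × 90 × 0.1767 × 15 = 143.2 kips (longitudinal, 2 welds).
R_nwt = 0.6 × 90 × 0.1767 × 8.5 = 81.13 kips (transverse, base value).
(i) R_nwl + R_nwt = 224.3 kips; (ii) 0.85 R_nwl + 1.5 R_nwt = 243.4 kips.
R_n = max = 243.4 kips [governs: (ii)]; φR_n = 182.5 kips.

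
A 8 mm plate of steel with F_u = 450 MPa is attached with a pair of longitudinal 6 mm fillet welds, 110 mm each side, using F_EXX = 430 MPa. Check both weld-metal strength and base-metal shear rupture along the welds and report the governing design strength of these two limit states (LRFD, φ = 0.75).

t_e = 0.707 × 6 = 4.242 mm; L = 220 mm.
Weld metal: φR_n = 0.75 × 0.6 × 430 × 4.242 × 220 × 10⁻³ = 180.6 kN.
Base metal (shear rupture): φR_n = 0.75 × 0.6 × 450 × 8 × 220 × 10⁻³ = 356.4 kN.
Governing: weld metal.

φR_n ≈ 181 kN (weld metal governs)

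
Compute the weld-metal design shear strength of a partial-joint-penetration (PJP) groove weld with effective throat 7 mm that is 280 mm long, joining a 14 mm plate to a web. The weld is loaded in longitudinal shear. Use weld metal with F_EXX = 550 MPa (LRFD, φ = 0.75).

Effective throat (given) t_e = 7 mm.
A_we = 7 × 280 = 1960 mm².
F_nw = 0.6 F_EXX = 330 MPa.
φR_n = 0.75 × 330 × 1960 × 10⁻³ = 485.1 kN.

φR_n ≈ 485 kN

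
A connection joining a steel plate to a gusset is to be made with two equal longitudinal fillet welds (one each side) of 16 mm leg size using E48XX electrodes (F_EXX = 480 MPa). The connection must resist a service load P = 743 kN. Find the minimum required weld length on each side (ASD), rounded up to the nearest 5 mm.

L = 230 mm on each side

Throat t_e = 0.707 × 16 = 11.31 mm.
r_n/Ω = (0.6 × 480 × 11.31) / 2.0 = 1629 N/mm = 1.629 kN/mm.
L_req = P / (r_n/Ω) = 743 / 1.629 = 456.1 mm total.
Per side: 456.1 / 2 = 228.1 mm.
Round up → use L = 230 mm on each side.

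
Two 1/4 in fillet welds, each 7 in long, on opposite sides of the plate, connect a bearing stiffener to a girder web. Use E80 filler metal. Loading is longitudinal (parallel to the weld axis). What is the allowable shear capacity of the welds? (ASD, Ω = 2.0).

E80XX → F_EXX = 80 ksi.
Effective throat t_e = 0.707 × 0.25 = 0.1767 in.
Total length L = 14 in; A_we = 0.1767 × 14 = 2.474 in².
F_nw = 0.6 F_EXX = 0.6 × 80 = 48 ksi.
R_n = 48 × 2.474 = 118.8 kips; R_n/Ω = 118.8/2.0 = 59.39 kips.

R_n/Ω ≈ 59.4 kips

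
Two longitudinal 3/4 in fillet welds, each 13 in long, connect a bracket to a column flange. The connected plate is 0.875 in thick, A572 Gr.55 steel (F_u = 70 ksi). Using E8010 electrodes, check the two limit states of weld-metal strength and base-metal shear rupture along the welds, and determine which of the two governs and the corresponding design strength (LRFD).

φR_n ≈ 496 kip (weld metal governs)

E80XX → F_EXX = 80 ksi.
t_e = 0.707 × 0.75 = 0.5302 in; L = 26 in.
Weld metal: φR_n = 0.75 × 0.6 × 80 × 0.5302 × 26 = 496.3 kip.
Base metal (shear rupture): φR_n = 0.75 × 0.6 × 70 × 0.875 × 26 = 716.6 kip.
Governing: weld metal.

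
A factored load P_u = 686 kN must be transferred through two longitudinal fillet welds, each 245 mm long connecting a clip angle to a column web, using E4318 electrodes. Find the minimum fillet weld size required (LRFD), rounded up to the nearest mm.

E43XX → F_EXX = 430 MPa.
Total weld length L = 490 mm.
Required throat t_e = P_u / (φ × 0.6 F_EXX × L) = 686 / (0.75 × 0.6 × 430 × 490 × 10⁻³) = 7.235 mm.
Required leg w = t_e / 0.707 = 10.23 mm → use 11 mm.

w = 11 mm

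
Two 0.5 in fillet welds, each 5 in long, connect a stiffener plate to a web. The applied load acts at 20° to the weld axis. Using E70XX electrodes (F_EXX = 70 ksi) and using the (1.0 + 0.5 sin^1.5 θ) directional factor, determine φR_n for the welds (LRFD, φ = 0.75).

t_e = 0.707 × 0.5 = 0.3535 in; A_we = 0.3535 × 10 = 3.535 in².
Directional factor: 1.0 + 0.5 sin^1.5(20°) = 1.1.
F_nw = 0.6 × 70 × 1.1 = 46.2 ksi.
φR_n = 0.75 × 46.2 × 3.535 = 122.5 kip.

φR_n ≈ 122 kip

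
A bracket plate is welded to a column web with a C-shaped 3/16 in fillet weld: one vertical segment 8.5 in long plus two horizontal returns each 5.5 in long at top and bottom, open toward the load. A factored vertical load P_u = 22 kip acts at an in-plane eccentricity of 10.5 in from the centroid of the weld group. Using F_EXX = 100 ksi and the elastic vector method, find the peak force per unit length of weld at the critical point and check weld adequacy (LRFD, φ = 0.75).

Total weld length L_w = 19.5 in. Treat welds as unit-width lines.
Centroid: x̄ = 2×5.5×2.75 / 19.5 = 1.551 in from the vertical weld.
Polar moment about centroid: J = I_x + I_y = [8.5³/12 + 2×5.5×4.25²] + [8.5×1.551² + 2(5.5³/12 + 5.5×1.199²)] = 313.9 in³.
Direct shear f_v = P/L_w = 22 / 19.5 = 1.128 kip/in (vertical).
Torsion M = P·e = 22 × 10.5 = 231 kip·in.
Critical point at (x, y) = (3.949, 4.25) from centroid. f_tx = M·y/J = 3.128 kip/in; f_ty = M·x/J = 2.906 kip/in.
Resultant f_max = √[f_tx² + (f_v + f_ty)²] = √[3.128² + (1.128 + 2.906)²] = 5.105 kip/in.
Capacity per unit length: φr_n = 0.75 × 0.6 × 100 × (0.707 × 0.1875) = 5.965 kip/in.
5.105 ≤ 5.965 → adequate.

f_max ≈ 5.11 kip/in; adequate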